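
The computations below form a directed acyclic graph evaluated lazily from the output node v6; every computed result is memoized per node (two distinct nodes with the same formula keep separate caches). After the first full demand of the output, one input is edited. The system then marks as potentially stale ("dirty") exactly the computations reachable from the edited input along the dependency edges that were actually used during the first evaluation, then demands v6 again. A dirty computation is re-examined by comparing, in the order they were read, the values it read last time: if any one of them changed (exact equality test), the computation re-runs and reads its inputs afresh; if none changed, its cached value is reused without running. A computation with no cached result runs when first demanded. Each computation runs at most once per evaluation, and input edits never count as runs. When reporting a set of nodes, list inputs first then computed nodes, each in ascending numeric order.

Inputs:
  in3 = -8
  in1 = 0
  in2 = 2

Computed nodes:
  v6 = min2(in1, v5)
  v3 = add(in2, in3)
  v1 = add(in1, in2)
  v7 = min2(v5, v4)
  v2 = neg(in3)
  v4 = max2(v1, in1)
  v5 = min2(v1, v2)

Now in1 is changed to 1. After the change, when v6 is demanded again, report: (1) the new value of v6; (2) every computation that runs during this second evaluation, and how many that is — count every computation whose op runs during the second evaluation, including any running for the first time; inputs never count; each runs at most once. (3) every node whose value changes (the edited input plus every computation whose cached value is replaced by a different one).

Demanding v6 again yields 1.
3 computations run: v1, v5, v6.
The nodes whose values change: in1, v1, v5, v6.

First demand of the output computes:
  v1 = add(0, 2) = 2
  v2 = neg(-8) = 8
  v5 = min2(2, 8) = 2
  v6 = min2(0, 2) = 0

After the edit, cleaning proceeds:
  v1: a read changed (in1 0->1) — executes, giving 3.
  v5: a read changed (v1 2->3) — executes, giving 3.
  v6: a read changed (in1 0->1; v5 2->3) — executes, giving 1.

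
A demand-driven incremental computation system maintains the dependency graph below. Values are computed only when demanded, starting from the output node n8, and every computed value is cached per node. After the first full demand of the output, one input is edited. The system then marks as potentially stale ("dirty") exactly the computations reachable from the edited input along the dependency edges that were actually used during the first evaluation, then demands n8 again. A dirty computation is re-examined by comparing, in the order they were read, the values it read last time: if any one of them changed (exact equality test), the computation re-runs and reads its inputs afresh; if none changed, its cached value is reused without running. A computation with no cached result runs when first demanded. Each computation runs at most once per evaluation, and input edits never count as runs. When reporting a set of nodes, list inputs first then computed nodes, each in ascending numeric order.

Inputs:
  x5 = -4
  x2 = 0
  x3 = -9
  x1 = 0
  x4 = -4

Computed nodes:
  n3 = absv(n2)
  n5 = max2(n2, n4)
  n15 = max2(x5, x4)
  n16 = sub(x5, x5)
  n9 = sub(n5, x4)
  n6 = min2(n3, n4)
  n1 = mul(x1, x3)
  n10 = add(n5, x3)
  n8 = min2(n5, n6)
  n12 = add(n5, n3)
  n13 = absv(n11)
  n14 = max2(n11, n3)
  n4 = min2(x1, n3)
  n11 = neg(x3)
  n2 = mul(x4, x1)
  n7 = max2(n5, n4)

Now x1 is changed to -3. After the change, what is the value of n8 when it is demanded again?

New value of n8: -3.

First evaluation (everything demanded from the output):
  n2 = mul(-4, 0) = 0
  n3 = absv(0) = 0
  n4 = min2(0, 0) = 0
  n5 = max2(0, 0) = 0
  n6 = min2(0, 0) = 0
  n8 = min2(0, 0) = 0

Propagation after the edit:
  n2: runs — x1 0->-3; result 12.
  n3: runs — n2 0->12; result 12.
  n4: runs — x1 0->-3; n3 0->12; result -3.
  n5: runs — n2 0->12; n4 0->-3; result 12.
  n6: runs — n3 0->12; n4 0->-3; result -3.
  n8: runs — n5 0->12; n6 0->-3; result -3.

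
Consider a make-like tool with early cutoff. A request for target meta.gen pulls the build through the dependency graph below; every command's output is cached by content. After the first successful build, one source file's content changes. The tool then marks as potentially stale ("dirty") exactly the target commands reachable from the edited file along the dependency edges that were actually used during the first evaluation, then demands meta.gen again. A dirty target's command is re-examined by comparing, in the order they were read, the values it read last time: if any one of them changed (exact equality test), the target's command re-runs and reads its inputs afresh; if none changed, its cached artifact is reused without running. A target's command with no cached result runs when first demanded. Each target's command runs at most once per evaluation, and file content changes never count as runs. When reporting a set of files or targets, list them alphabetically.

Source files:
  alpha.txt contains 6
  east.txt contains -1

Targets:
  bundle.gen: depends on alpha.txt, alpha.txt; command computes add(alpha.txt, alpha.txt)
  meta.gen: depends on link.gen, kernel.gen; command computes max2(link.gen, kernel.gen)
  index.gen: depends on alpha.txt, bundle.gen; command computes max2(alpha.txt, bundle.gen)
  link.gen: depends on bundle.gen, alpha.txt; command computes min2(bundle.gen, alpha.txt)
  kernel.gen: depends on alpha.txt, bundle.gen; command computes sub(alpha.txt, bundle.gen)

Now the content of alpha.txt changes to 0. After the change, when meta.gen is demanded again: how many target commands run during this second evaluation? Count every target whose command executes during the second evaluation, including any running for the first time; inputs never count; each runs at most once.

4 target commands run: bundle.gen, kernel.gen, link.gen, meta.gen.

First demand of the output computes:
  bundle.gen = add(6, 6) = 12
  kernel.gen = sub(6, 12) = -6
  link.gen = min2(12, 6) = 6
  meta.gen = max2(6, -6) = 6

After the edit, cleaning proceeds:
  bundle.gen: a read changed (alpha.txt 6->0; alpha.txt 6->0) — executes, giving 0.
  kernel.gen: a read changed (alpha.txt 6->0; bundle.gen 12->0) — executes, giving 0.
  link.gen: a read changed (bundle.gen 12->0; alpha.txt 6->0) — executes, giving 0.
  meta.gen: a read changed (link.gen 6->0; kernel.gen -6->0) — executes, giving 0.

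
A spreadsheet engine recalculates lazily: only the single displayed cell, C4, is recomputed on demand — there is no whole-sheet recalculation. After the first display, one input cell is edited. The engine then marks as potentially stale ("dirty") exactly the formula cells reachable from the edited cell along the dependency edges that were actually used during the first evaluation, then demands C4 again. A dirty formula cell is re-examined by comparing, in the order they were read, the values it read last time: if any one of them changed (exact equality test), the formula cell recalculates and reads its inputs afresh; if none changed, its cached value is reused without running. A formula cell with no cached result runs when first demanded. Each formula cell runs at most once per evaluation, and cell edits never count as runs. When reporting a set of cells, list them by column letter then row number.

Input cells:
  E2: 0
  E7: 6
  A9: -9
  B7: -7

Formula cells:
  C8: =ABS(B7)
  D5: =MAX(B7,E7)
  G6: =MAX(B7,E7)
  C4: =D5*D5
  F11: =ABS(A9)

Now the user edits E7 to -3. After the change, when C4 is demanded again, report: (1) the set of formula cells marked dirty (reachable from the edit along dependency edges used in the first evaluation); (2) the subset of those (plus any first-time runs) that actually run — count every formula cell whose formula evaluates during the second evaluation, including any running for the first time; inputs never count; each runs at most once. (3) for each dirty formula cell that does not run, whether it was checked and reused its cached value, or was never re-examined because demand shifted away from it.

First evaluation (everything demanded from the output):
  D5 = MAX(-7, 6) = 6
  C4 = 6 * 6 = 36

Propagation after the edit:
  D5: runs — E7 6->-3; result -3.
  C4: runs — D5 6->-3; D5 6->-3; result 9.

Marked dirty: C4, D5.
Formula cells that run: C4, D5 — 2 in total.
Every dirty formula cell ran.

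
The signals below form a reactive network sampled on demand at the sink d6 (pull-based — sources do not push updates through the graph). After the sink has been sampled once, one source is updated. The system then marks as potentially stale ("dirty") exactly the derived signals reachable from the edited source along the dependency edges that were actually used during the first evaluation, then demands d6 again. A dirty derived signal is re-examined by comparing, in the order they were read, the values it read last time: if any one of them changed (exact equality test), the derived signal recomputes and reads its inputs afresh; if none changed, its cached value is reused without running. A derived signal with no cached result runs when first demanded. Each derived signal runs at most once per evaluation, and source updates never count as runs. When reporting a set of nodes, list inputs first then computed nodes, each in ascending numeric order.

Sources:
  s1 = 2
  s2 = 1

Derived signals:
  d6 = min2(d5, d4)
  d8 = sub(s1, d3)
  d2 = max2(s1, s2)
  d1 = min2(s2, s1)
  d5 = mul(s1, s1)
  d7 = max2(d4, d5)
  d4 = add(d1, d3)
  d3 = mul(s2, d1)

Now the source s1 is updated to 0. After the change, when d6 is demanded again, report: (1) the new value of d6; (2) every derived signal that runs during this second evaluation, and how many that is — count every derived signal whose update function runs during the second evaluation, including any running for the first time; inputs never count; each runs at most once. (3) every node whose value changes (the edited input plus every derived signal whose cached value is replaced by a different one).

d6 now evaluates to 0.
Run set: d1, d3, d4, d5, d6 (5 run).
Changed values: s1, d1, d3, d4, d5, d6.

Initial pass — values computed on the first demand:
  d1 = min2(1, 2) = 1
  d3 = mul(1, 1) = 1
  d4 = add(1, 1) = 2
  d5 = mul(2, 2) = 4
  d6 = min2(4, 2) = 2

Second demand — change propagation:
  d1: re-runs because s1 2->0; new result 0.
  d3: re-runs because d1 1->0; new result 0.
  d4: re-runs because d1 1->0; d3 1->0; new result 0.
  d5: re-runs because s1 2->0; s1 2->0; new result 0.
  d6: re-runs because d5 4->0; d4 2->0; new result 0.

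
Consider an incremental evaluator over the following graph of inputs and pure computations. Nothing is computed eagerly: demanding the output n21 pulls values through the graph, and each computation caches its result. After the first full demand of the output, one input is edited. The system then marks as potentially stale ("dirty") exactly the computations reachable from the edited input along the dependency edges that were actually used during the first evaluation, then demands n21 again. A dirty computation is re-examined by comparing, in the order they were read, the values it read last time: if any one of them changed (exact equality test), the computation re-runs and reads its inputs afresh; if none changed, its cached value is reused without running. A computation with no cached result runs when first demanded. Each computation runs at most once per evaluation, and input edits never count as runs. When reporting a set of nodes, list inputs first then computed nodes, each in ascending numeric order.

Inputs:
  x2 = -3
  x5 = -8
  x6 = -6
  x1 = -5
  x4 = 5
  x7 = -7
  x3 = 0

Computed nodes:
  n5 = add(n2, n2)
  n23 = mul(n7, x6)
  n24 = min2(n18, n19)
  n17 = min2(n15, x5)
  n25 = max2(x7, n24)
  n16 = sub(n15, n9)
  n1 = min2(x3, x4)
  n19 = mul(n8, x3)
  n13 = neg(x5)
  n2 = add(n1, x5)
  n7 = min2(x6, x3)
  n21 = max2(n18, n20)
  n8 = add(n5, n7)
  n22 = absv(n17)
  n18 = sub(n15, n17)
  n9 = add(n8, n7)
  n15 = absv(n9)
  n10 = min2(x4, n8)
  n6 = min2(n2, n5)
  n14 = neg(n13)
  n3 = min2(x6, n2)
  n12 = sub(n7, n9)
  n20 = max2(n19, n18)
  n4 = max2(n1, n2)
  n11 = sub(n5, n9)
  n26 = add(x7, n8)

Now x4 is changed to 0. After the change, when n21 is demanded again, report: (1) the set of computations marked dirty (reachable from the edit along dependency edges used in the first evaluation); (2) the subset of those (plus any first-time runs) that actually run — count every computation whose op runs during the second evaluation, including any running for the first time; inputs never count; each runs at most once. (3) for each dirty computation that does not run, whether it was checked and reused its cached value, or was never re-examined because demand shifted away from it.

Dirty set: n1, n2, n5, n8, n9, n15, n17, n18, n19, n20, n21.
Run set: n1 (1 run).
Re-examined without running (cache reused): n2, n5, n8, n9, n15, n17, n18, n19, n20, n21.
The important point: n1 recomputes to an identical value, and the output ends up unchanged.

Initial pass — values computed on the first demand:
  n1 = min2(0, 5) = 0
  n2 = add(0, -8) = -8
  n5 = add(-8, -8) = -16
  n7 = min2(-6, 0) = -6
  n8 = add(-16, -6) = -22
  n9 = add(-22, -6) = -28
  n15 = absv(-28) = 28
  n17 = min2(28, -8) = -8
  n18 = sub(28, -8) = 36
  n19 = mul(-22, 0) = 0
  n20 = max2(0, 36) = 36
  n21 = max2(36, 36) = 36

Second demand — change propagation:
  n1: re-runs because x4 5->0; new result 0 (unchanged).
  n2: re-examined; everything it read last time is the same (n1 unchanged, x5 unchanged) — cache -8 kept, no run.
  n5: re-examined; everything it read last time is the same (n2 unchanged, n2 unchanged) — cache -16 kept, no run.
  n8: re-examined; everything it read last time is the same (n5 unchanged, n7 unchanged) — cache -22 kept, no run.
  n9: re-examined; everything it read last time is the same (n8 unchanged, n7 unchanged) — cache -28 kept, no run.
  n15: re-examined; everything it read last time is the same (n9 unchanged) — cache 28 kept, no run.
  n17: re-examined; everything it read last time is the same (n15 unchanged, x5 unchanged) — cache -8 kept, no run.
  n18: re-examined; everything it read last time is the same (n15 unchanged, n17 unchanged) — cache 36 kept, no run.
  n19: re-examined; everything it read last time is the same (n8 unchanged, x3 unchanged) — cache 0 kept, no run.
  n20: re-examined; everything it read last time is the same (n19 unchanged, n18 unchanged) — cache 36 kept, no run.
  n21: re-examined; everything it read last time is the same (n18 unchanged, n20 unchanged) — cache 36 kept, no run.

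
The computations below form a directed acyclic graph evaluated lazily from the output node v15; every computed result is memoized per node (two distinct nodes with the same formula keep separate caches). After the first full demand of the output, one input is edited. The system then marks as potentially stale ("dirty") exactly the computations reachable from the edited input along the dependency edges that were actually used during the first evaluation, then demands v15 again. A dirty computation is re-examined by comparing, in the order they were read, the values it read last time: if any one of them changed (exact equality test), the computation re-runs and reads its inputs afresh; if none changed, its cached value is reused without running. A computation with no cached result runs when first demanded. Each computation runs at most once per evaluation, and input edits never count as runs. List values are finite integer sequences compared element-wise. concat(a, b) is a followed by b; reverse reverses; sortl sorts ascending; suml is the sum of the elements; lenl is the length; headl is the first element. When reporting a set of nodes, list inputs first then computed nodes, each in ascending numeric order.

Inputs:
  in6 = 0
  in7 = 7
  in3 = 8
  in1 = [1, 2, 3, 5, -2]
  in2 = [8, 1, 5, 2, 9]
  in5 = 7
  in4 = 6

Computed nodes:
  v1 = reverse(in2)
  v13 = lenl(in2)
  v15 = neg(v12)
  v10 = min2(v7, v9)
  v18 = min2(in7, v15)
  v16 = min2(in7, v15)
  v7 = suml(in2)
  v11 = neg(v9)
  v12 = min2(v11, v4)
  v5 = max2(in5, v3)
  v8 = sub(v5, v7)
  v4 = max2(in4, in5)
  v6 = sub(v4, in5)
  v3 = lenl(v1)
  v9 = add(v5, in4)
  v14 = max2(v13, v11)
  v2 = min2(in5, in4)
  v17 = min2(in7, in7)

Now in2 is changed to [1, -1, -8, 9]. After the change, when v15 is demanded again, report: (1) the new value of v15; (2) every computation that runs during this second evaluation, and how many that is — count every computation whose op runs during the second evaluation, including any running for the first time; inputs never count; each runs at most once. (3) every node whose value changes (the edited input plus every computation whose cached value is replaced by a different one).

First demand of the output computes:
  v1 = reverse([8, 1, 5, 2, 9]) = [9, 2, 5, 1, 8]
  v3 = lenl([9, 2, 5, 1, 8]) = 5
  v4 = max2(6, 7) = 7
  v5 = max2(7, 5) = 7
  v9 = add(7, 6) = 13
  v11 = neg(13) = -13
  v12 = min2(-13, 7) = -13
  v15 = neg(-13) = 13

After the edit, cleaning proceeds:
  v1: a read changed (in2 [8, 1, 5, 2, 9]->[1, -1, -8, 9]) — executes, giving [9, -8, -1, 1].
  v3: a read changed (v1 [9, 2, 5, 1, 8]->[9, -8, -1, 1]) — executes, giving 4.
  v5: a read changed (v3 5->4) — executes, giving 7 — identical to its old value.
  v9: dirty, but its reads are unchanged (v5 unchanged, in4 unchanged); cached 13 stands.
  v11: dirty, but its reads are unchanged (v9 unchanged); cached -13 stands.
  v12: dirty, but its reads are unchanged (v11 unchanged, v4 unchanged); cached -13 stands.
  v15: dirty, but its reads are unchanged (v12 unchanged); cached 13 stands.

Note the absorption at v5: it re-runs yet its value is the same, leaving the output's value untouched.

Demanding v15 again yields 13.
3 computations run: v1, v3, v5.
The nodes whose values change: in2, v1, v3.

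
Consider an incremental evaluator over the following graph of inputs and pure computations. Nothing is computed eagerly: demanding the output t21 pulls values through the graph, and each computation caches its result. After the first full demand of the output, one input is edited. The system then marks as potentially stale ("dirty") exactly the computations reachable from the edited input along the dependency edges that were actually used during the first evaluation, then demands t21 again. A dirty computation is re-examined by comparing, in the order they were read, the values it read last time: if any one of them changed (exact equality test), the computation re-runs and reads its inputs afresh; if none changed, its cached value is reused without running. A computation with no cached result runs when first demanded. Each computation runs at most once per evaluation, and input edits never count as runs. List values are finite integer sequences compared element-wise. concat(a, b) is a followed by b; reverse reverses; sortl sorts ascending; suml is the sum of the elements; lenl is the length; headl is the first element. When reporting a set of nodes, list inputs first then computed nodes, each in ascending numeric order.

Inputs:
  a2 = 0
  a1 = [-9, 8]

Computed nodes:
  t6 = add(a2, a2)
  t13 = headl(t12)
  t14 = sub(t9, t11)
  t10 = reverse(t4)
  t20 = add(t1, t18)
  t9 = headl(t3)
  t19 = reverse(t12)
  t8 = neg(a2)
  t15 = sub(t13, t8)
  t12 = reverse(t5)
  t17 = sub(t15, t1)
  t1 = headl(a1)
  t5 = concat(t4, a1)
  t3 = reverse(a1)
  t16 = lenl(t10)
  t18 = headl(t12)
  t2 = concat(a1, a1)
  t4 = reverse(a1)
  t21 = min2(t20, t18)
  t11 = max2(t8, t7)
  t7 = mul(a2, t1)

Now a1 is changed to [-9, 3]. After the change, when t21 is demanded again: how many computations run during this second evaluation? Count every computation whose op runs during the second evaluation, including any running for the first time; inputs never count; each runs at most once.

Run set: t1, t4, t5, t12, t18, t20, t21 (7 run).

Initial pass — values computed on the first demand:
  t1 = headl([-9, 8]) = -9
  t4 = reverse([-9, 8]) = [8, -9]
  t5 = concat([8, -9], [-9, 8]) = [8, -9, -9, 8]
  t12 = reverse([8, -9, -9, 8]) = [8, -9, -9, 8]
  t18 = headl([8, -9, -9, 8]) = 8
  t20 = add(-9, 8) = -1
  t21 = min2(-1, 8) = -1

Second demand — change propagation:
  t1: re-runs because a1 [-9, 8]->[-9, 3]; new result -9 (unchanged).
  t4: re-runs because a1 [-9, 8]->[-9, 3]; new result [3, -9].
  t5: re-runs because t4 [8, -9]->[3, -9]; a1 [-9, 8]->[-9, 3]; new result [3, -9, -9, 3].
  t12: re-runs because t5 [8, -9, -9, 8]->[3, -9, -9, 3]; new result [3, -9, -9, 3].
  t18: re-runs because t12 [8, -9, -9, 8]->[3, -9, -9, 3]; new result 3.
  t20: re-runs because t18 8->3; new result -6.
  t21: re-runs because t20 -1->-6; t18 8->3; new result -6.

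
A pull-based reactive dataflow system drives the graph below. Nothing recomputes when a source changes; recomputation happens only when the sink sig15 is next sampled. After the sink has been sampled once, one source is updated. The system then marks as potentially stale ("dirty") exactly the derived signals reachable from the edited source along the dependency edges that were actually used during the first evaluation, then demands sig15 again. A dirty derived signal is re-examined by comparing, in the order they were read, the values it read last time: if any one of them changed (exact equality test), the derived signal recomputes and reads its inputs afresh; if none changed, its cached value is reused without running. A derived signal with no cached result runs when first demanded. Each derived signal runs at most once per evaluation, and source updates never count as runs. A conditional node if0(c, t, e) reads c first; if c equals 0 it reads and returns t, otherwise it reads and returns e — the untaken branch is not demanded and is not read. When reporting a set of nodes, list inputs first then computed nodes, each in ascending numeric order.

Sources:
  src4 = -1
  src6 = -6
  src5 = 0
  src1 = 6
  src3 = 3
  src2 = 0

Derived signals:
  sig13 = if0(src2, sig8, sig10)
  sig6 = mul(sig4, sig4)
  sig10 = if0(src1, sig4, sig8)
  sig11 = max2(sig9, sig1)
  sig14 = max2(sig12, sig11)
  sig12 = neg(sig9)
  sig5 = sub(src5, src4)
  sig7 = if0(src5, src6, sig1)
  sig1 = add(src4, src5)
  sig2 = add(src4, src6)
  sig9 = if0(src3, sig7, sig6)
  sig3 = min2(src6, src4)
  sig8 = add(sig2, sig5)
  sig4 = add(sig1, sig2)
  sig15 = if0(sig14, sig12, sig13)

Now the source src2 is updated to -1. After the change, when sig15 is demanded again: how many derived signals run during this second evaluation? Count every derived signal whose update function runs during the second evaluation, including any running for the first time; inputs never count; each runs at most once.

First evaluation (everything demanded from the output):
  sig1 = add(-1, 0) = -1
  sig2 = add(-1, -6) = -7
  sig4 = add(-1, -7) = -8
  sig5 = sub(0, -1) = 1
  sig6 = mul(-8, -8) = 64
  sig8 = add(-7, 1) = -6
  sig9 = if0(src3=3 -> else branch sig6) = 64
  sig11 = max2(64, -1) = 64
  sig12 = neg(64) = -64
  sig13 = if0(src2=0 -> then branch sig8) = -6
  sig14 = max2(-64, 64) = 64
  sig15 = if0(sig14=64 -> else branch sig13) = -6

Propagation after the edit:
  sig10: demanded for the first time — runs, produces -6.
  sig13: runs — src2 0->-1; result -6 (same value as before).
  sig15: checked — values it read are unchanged (sig14 unchanged, sig13 unchanged); reused cached -6 without running.

Key observation: a condition flipped, so demand reaches new nodes — sig10 runs for the first time.

Derived signals that run: sig10, sig13 — 2 in total.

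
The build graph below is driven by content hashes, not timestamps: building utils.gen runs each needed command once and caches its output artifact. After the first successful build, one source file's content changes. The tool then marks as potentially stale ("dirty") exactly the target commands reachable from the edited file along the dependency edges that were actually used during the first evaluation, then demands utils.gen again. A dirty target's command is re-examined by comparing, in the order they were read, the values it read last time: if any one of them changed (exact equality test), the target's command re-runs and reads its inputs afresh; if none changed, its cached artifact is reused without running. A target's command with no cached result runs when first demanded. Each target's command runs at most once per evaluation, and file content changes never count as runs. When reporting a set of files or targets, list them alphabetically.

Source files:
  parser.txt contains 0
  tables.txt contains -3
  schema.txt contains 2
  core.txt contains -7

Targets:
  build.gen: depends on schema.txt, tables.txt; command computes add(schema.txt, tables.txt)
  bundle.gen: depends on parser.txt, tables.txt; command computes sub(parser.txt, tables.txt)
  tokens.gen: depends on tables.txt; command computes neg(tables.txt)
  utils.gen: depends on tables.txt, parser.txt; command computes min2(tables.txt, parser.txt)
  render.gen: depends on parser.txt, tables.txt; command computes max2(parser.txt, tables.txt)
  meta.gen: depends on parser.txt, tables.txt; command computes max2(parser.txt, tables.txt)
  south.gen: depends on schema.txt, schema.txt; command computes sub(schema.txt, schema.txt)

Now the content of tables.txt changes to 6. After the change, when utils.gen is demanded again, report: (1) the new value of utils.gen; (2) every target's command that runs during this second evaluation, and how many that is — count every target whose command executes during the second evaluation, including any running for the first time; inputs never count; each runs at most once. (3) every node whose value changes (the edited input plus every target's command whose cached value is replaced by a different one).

utils.gen now evaluates to 0.
Run set: utils.gen (1 run).
Changed values: tables.txt, utils.gen.

Initial pass — values computed on the first demand:
  utils.gen = min2(-3, 0) = -3

Second demand — change propagation:
  utils.gen: re-runs because tables.txt -3->6; new result 0.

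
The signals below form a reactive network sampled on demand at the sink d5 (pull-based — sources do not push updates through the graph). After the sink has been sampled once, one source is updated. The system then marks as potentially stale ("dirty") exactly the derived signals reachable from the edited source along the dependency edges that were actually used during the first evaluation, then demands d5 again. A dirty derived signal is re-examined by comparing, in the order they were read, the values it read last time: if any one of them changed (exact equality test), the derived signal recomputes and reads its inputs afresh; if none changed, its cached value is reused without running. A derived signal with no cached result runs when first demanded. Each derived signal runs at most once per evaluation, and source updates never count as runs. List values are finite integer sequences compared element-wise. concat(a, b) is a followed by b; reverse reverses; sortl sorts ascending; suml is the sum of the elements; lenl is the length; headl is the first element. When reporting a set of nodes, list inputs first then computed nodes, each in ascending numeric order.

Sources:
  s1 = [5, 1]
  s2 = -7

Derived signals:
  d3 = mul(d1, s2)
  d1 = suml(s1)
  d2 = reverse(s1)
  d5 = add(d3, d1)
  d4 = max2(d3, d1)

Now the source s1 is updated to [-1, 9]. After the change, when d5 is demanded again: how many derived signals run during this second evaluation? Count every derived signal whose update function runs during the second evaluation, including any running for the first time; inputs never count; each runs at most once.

Initial pass — values computed on the first demand:
  d1 = suml([5, 1]) = 6
  d3 = mul(6, -7) = -42
  d5 = add(-42, 6) = -36

Second demand — change propagation:
  d1: re-runs because s1 [5, 1]->[-1, 9]; new result 8.
  d3: re-runs because d1 6->8; new result -56.
  d5: re-runs because d3 -42->-56; d1 6->8; new result -48.

Run set: d1, d3, d5 (3 run).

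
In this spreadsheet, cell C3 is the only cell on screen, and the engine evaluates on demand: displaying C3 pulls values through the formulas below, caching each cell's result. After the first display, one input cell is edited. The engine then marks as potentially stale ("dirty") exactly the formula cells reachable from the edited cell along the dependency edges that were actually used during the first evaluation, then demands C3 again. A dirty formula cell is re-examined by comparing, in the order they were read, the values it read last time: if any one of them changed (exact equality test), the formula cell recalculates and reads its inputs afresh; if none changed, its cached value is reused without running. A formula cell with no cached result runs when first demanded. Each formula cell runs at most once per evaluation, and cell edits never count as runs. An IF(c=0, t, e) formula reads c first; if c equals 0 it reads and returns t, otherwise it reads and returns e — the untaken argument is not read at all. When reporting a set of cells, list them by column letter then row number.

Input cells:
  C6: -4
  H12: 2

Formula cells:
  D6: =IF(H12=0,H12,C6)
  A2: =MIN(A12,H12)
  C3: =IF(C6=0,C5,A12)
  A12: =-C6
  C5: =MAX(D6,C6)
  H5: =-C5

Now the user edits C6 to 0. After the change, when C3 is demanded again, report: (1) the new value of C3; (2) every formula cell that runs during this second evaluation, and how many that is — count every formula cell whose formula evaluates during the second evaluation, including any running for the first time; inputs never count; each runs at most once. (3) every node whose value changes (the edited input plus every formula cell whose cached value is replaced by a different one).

C3 now evaluates to 0.
Run set: C3, C5, D6 (3 run).
Changed values: C3, C6.
The important point: the flipped condition redirects demand; A12 is left stale, never re-checked.

Initial pass — values computed on the first demand:
  A12 = -(-4) = 4
  C3 = IF(C6=0: C6=-4 -> else branch A12) = 4

Second demand — change propagation:
  A12: dirty yet unreached — the second evaluation never asks for it.
  D6: newly demanded (no cache) — executes and yields 0.
  C5: newly demanded (no cache) — executes and yields 0.
  C3: re-runs because C6 -4->0; new result 0.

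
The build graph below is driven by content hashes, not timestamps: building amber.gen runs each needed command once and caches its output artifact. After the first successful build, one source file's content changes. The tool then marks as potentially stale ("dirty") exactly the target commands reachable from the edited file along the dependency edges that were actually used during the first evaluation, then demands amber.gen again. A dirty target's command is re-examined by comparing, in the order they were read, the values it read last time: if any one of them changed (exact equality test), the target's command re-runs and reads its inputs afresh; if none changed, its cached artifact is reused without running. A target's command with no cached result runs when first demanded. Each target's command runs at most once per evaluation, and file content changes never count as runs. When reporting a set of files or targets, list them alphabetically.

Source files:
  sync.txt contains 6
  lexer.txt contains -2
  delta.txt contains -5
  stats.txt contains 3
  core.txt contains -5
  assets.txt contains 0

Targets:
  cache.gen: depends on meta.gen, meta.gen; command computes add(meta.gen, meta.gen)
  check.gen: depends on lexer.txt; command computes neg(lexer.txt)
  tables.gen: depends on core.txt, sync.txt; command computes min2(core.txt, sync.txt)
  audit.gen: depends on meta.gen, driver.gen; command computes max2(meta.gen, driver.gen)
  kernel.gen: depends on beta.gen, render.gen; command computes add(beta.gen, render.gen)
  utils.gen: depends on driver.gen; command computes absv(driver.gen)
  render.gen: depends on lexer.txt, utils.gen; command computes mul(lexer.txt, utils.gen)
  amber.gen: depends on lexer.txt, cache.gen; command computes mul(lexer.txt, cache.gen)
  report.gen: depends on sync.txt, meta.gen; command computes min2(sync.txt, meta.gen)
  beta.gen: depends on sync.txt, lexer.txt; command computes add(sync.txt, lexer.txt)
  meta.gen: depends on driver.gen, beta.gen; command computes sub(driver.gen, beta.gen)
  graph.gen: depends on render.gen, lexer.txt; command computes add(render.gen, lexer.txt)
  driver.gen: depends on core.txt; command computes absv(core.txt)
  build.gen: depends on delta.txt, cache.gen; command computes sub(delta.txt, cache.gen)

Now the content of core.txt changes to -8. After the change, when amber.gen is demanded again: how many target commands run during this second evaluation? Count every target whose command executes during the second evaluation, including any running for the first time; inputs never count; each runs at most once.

Run set: amber.gen, cache.gen, driver.gen, meta.gen (4 run).

Initial pass — values computed on the first demand:
  beta.gen = add(6, -2) = 4
  driver.gen = absv(-5) = 5
  meta.gen = sub(5, 4) = 1
  cache.gen = add(1, 1) = 2
  amber.gen = mul(-2, 2) = -4

Second demand — change propagation:
  driver.gen: re-runs because core.txt -5->-8; new result 8.
  meta.gen: re-runs because driver.gen 5->8; new result 4.
  cache.gen: re-runs because meta.gen 1->4; meta.gen 1->4; new result 8.
  amber.gen: re-runs because cache.gen 2->8; new result -16.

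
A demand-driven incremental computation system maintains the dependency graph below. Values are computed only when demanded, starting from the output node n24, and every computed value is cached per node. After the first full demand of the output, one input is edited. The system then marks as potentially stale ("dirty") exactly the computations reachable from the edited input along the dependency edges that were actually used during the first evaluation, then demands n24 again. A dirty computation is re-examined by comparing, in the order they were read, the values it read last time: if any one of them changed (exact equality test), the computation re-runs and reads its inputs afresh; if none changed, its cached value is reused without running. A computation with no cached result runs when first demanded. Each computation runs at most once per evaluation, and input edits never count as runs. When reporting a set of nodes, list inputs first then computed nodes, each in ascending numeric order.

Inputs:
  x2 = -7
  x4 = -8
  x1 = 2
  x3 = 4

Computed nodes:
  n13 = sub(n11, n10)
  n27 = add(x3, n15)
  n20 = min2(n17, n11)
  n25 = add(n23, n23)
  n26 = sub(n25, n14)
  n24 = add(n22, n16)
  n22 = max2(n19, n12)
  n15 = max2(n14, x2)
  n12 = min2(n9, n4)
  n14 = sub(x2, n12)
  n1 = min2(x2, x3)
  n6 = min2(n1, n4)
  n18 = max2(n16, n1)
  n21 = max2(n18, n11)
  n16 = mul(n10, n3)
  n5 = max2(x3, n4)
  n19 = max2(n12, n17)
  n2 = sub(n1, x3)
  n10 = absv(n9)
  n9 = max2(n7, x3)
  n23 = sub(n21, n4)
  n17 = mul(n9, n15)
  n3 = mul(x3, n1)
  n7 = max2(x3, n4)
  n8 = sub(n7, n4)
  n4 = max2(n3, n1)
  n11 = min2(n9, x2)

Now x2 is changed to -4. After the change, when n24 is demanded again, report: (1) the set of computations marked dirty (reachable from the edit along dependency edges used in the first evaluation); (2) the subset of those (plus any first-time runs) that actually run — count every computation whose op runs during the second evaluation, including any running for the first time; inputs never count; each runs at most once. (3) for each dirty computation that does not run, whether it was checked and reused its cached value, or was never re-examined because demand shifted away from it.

Marked dirty: n1, n3, n4, n7, n9, n10, n12, n14, n15, n16, n17, n19, n22, n24.
Computations that run: n1, n3, n4, n7, n12, n14, n15, n16, n19, n22, n24 — 11 in total.
Checked but reused from cache: n9, n10, n17.
Key observation: the cutoff stops propagation at n9 — its inputs' values are unchanged, so it reuses its cache.

First evaluation (everything demanded from the output):
  n1 = min2(-7, 4) = -7
  n3 = mul(4, -7) = -28
  n4 = max2(-28, -7) = -7
  n7 = max2(4, -7) = 4
  n9 = max2(4, 4) = 4
  n10 = absv(4) = 4
  n12 = min2(4, -7) = -7
  n14 = sub(-7, -7) = 0
  n15 = max2(0, -7) = 0
  n16 = mul(4, -28) = -112
  n17 = mul(4, 0) = 0
  n19 = max2(-7, 0) = 0
  n22 = max2(0, -7) = 0
  n24 = add(0, -112) = -112

Propagation after the edit:
  n1: runs — x2 -7->-4; result -4.
  n3: runs — n1 -7->-4; result -16.
  n4: runs — n3 -28->-16; n1 -7->-4; result -4.
  n7: runs — n4 -7->-4; result 4 (same value as before).
  n9: checked — values it read are unchanged (n7 unchanged, x3 unchanged); reused cached 4 without running.
  n10: checked — values it read are unchanged (n9 unchanged); reused cached 4 without running.
  n12: runs — n4 -7->-4; result -4.
  n14: runs — x2 -7->-4; n12 -7->-4; result 0 (same value as before).
  n15: runs — x2 -7->-4; result 0 (same value as before).
  n16: runs — n3 -28->-16; result -64.
  n17: checked — values it read are unchanged (n9 unchanged, n15 unchanged); reused cached 0 without running.
  n19: runs — n12 -7->-4; result 0 (same value as before).
  n22: runs — n12 -7->-4; result 0 (same value as before).
  n24: runs — n16 -112->-64; result -64.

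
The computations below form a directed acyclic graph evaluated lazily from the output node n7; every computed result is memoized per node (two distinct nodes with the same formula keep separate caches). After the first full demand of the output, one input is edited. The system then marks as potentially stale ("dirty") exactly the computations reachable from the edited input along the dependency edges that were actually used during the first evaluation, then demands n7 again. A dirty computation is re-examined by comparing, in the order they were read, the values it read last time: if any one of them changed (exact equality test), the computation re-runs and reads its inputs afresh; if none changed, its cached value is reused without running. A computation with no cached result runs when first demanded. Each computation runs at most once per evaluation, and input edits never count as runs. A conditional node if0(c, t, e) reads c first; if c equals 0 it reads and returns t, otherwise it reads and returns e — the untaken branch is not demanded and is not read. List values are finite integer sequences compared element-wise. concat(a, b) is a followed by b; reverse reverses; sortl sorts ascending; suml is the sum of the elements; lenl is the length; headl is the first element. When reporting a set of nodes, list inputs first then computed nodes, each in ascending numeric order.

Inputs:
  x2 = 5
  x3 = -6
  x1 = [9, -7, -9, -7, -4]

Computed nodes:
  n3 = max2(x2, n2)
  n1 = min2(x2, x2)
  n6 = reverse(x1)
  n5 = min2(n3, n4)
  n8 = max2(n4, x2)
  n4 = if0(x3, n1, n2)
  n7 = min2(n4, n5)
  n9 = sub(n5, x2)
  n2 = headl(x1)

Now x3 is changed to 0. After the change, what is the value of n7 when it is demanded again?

First demand of the output computes:
  n2 = headl([9, -7, -9, -7, -4]) = 9
  n3 = max2(5, 9) = 9
  n4 = if0(x3=-6 -> else branch n2) = 9
  n5 = min2(9, 9) = 9
  n7 = min2(9, 9) = 9

After the edit, cleaning proceeds:
  n1: had never run; runs now, result 5.
  n4: a read changed (x3 -6->0) — executes, giving 5.
  n5: a read changed (n4 9->5) — executes, giving 5.
  n7: a read changed (n4 9->5; n5 9->5) — executes, giving 5.

Note the branch switch — n1 had no cache and runs now for the first time.

Demanding n7 again yields 5.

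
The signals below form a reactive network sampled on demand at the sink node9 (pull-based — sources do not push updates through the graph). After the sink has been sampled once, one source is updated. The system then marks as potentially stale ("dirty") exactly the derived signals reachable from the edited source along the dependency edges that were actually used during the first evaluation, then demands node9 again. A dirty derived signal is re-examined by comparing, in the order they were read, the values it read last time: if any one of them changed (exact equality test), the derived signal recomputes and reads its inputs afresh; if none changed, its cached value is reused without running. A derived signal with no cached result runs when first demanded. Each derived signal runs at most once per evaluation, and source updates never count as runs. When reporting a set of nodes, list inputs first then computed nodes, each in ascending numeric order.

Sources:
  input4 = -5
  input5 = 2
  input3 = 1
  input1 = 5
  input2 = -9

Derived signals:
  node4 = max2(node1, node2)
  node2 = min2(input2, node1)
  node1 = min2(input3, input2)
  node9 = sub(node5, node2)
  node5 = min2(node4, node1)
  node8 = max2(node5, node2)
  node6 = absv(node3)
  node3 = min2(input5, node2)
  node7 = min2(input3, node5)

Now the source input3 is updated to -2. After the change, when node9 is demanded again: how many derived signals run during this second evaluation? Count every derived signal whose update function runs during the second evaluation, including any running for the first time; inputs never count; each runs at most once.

Run set: node1 (1 run).
The important point: node1 recomputes to an identical value, and the output ends up unchanged.

Initial pass — values computed on the first demand:
  node1 = min2(1, -9) = -9
  node2 = min2(-9, -9) = -9
  node4 = max2(-9, -9) = -9
  node5 = min2(-9, -9) = -9
  node9 = sub(-9, -9) = 0

Second demand — change propagation:
  node1: re-runs because input3 1->-2; new result -9 (unchanged).
  node2: re-examined; everything it read last time is the same (input2 unchanged, node1 unchanged) — cache -9 kept, no run.
  node4: re-examined; everything it read last time is the same (node1 unchanged, node2 unchanged) — cache -9 kept, no run.
  node5: re-examined; everything it read last time is the same (node4 unchanged, node1 unchanged) — cache -9 kept, no run.
  node9: re-examined; everything it read last time is the same (node5 unchanged, node2 unchanged) — cache 0 kept, no run.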